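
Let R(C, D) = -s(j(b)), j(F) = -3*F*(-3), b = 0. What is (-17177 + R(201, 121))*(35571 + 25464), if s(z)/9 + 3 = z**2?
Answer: -1046750250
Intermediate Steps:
j(F) = 9*F
s(z) = -27 + 9*z**2
R(C, D) = 27 (R(C, D) = -(-27 + 9*(9*0)**2) = -(-27 + 9*0**2) = -(-27 + 9*0) = -(-27 + 0) = -1*(-27) = 27)
(-17177 + R(201, 121))*(35571 + 25464) = (-17177 + 27)*(35571 + 25464) = -17150*61035 = -1046750250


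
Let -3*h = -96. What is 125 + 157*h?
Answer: 5149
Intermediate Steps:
h = 32 (h = -⅓*(-96) = 32)
125 + 157*h = 125 + 157*32 = 125 + 5024 = 5149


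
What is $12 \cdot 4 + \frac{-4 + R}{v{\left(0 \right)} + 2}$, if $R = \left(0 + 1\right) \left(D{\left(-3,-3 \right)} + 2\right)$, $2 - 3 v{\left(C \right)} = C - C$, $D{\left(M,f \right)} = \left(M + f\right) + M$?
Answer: $\frac{351}{8} \approx 43.875$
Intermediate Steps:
$D{\left(M,f \right)} = f + 2 M$
$v{\left(C \right)} = \frac{2}{3}$ ($v{\left(C \right)} = \frac{2}{3} - \frac{C - C}{3} = \frac{2}{3} - 0 = \frac{2}{3} + 0 = \frac{2}{3}$)
$R = -7$ ($R = \left(0 + 1\right) \left(\left(-3 + 2 \left(-3\right)\right) + 2\right) = 1 \left(\left(-3 - 6\right) + 2\right) = 1 \left(-9 + 2\right) = 1 \left(-7\right) = -7$)
$12 \cdot 4 + \frac{-4 + R}{v{\left(0 \right)} + 2} = 12 \cdot 4 + \frac{-4 - 7}{\frac{2}{3} + 2} = 48 - \frac{11}{\frac{8}{3}} = 48 - \frac{33}{8} = \frac{351}{8}$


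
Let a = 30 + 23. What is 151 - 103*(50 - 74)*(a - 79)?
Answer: -64121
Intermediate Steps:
a = 53
151 - 103*(50 - 74)*(a - 79) = 151 - 103*(50 - 74)*(53 - 79) = 151 - (-2472)*(-26) = 151 - 103*624 = 151 - 64272 = -64121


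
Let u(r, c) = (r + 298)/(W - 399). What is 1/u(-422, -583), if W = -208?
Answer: 607/124 ≈ 4.8952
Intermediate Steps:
u(r, c) = -298/607 - r/607 (u(r, c) = (r + 298)/(-208 - 399) = (298 + r)/(-607) = (298 + r)*(-1/607) = -298/607 - r/607)
1/u(-422, -583) = 1/(-298/607 - 1/607*(-422)) = 1/(-298/607 + 422/607) = 1/(124/607) = 607/124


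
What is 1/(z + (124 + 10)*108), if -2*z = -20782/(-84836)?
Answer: 84836/1227736201 ≈ 6.9099e-5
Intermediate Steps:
z = -10391/84836 (z = -(-10391)/(-84836) = -(-10391)*(-1)/84836 = -1/2*10391/42418 = -10391/84836 ≈ -0.12248)
1/(z + (124 + 10)*108) = 1/(-10391/84836 + (124 + 10)*108) = 1/(-10391/84836 + 134*108) = 1/(-10391/84836 + 14472) = 1/(1227736201/84836) = 84836/1227736201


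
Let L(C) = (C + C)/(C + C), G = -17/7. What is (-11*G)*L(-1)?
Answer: 187/7 ≈ 26.714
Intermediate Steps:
G = -17/7 (G = -17*⅐ = -17/7 ≈ -2.4286)
L(C) = 1 (L(C) = (2*C)/((2*C)) = (2*C)*(1/(2*C)) = 1)
(-11*G)*L(-1) = -11*(-17/7)*1 = (187/7)*1 = 187/7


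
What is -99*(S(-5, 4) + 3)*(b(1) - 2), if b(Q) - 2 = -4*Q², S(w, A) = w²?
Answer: 11088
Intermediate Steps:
b(Q) = 2 - 4*Q²
-99*(S(-5, 4) + 3)*(b(1) - 2) = -99*((-5)² + 3)*((2 - 4*1²) - 2) = -99*(25 + 3)*((2 - 4*1) - 2) = -2772*((2 - 4) - 2) = -2772*(-2 - 2) = -2772*(-4) = -99*(-112) = 11088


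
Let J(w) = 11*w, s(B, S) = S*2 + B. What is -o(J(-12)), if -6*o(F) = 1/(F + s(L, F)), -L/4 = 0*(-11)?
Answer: -1/2376 ≈ -0.00042088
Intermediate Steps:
L = 0 (L = -0*(-11) = -4*0 = 0)
s(B, S) = B + 2*S (s(B, S) = 2*S + B = B + 2*S)
o(F) = -1/(18*F) (o(F) = -1/(6*(F + (0 + 2*F))) = -1/(6*(F + 2*F)) = -1/(3*F)/6 = -1/(18*F))
-o(J(-12)) = -(-1)/(18*(11*(-12))) = -(-1)/(18*(-132)) = -(-1)*(-1)/(18*132) = -1*1/2376 = -1/2376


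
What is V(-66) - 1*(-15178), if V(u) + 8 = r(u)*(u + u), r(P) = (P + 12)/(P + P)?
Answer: 15116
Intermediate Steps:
r(P) = (12 + P)/(2*P) (r(P) = (12 + P)/((2*P)) = (12 + P)*(1/(2*P)) = (12 + P)/(2*P))
V(u) = 4 + u (V(u) = -8 + ((12 + u)/(2*u))*(u + u) = -8 + ((12 + u)/(2*u))*(2*u) = -8 + (12 + u) = 4 + u)
V(-66) - 1*(-15178) = (4 - 66) - 1*(-15178) = -62 + 15178 = 15116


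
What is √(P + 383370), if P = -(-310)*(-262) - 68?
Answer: √302082 ≈ 549.62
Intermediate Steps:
P = -81288 (P = -310*262 - 68 = -81220 - 68 = -81288)
√(P + 383370) = √(-81288 + 383370) = √302082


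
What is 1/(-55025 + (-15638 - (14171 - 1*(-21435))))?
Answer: -1/106269 ≈ -9.4101e-6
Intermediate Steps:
1/(-55025 + (-15638 - (14171 - 1*(-21435)))) = 1/(-55025 + (-15638 - (14171 + 21435))) = 1/(-55025 + (-15638 - 1*35606)) = 1/(-55025 + (-15638 - 35606)) = 1/(-55025 - 51244) = 1/(-106269) = -1/106269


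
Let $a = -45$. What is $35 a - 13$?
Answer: $-1588$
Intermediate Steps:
$35 a - 13 = 35 \left(-45\right) - 13 = -1575 + \left(-15 + 2\right) = -1575 - 13 = -1588$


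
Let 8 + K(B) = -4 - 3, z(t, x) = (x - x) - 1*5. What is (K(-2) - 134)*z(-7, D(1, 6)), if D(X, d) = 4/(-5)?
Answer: 745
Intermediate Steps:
D(X, d) = -⅘ (D(X, d) = 4*(-⅕) = -⅘)
z(t, x) = -5 (z(t, x) = 0 - 5 = -5)
K(B) = -15 (K(B) = -8 + (-4 - 3) = -8 - 7 = -15)
(K(-2) - 134)*z(-7, D(1, 6)) = (-15 - 134)*(-5) = -149*(-5) = 745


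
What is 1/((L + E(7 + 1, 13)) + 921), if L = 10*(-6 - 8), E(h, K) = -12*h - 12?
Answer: 1/673 ≈ 0.0014859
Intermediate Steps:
E(h, K) = -12 - 12*h
L = -140 (L = 10*(-14) = -140)
1/((L + E(7 + 1, 13)) + 921) = 1/((-140 + (-12 - 12*(7 + 1))) + 921) = 1/((-140 + (-12 - 12*8)) + 921) = 1/((-140 + (-12 - 96)) + 921) = 1/((-140 - 108) + 921) = 1/(-248 + 921) = 1/673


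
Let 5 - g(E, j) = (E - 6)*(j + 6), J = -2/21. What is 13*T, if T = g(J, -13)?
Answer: -1469/3 ≈ -489.67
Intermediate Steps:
J = -2/21 (J = -2*1/21 = -2/21 ≈ -0.095238)
g(E, j) = 5 - (-6 + E)*(6 + j) (g(E, j) = 5 - (E - 6)*(j + 6) = 5 - (-6 + E)*(6 + j))
T = -113/3 (T = 41 - 6*(-2/21) + 6*(-13) - 1*(-2/21)*(-13) = 41 + 4/7 - 78 - 26/21 = -113/3 ≈ -37.667)
13*T = 13*(-113/3) = -1469/3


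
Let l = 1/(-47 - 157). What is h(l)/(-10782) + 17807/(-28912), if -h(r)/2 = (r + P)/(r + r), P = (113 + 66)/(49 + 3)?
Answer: -106134529/155864592 ≈ -0.68094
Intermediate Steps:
l = -1/204 (l = 1/(-204) = -1/204 ≈ -0.0049020)
P = 179/52 ≈ 3.4423
h(r) = -(179/52 + r)/r (h(r) = -2*(r + 179/52)/(r + r) = -2*(179/52 + r)/(2*r) = -2*(179/52 + r)*1/(2*r) = -(179/52 + r)/r)
h(l)/(-10782) + 17807/(-28912) = ((-179/52 - 1*(-1/204))/(-1/204))/(-10782) + 17807/(-28912) = -204*(-179/52 + 1/204)*(-1/10782) + 17807*(-1/28912) = -204*(-2279/663)*(-1/10782) - 17807/28912 = (9116/13)*(-1/10782) - 17807/28912 = -4558/70083 - 17807/28912 = -106134529/155864592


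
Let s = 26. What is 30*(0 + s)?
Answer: 780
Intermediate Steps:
30*(0 + s) = 30*(0 + 26) = 30*26 = 780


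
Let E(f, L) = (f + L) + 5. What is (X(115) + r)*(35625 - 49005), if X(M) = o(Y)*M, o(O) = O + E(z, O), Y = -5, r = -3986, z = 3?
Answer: 56410080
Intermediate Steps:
E(f, L) = 5 + L + f (E(f, L) = (L + f) + 5 = 5 + L + f)
o(O) = 8 + 2*O (o(O) = O + (5 + O + 3) = O + (8 + O) = 8 + 2*O)
X(M) = -2*M (X(M) = (8 + 2*(-5))*M = (8 - 10)*M = -2*M)
(X(115) + r)*(35625 - 49005) = (-2*115 - 3986)*(35625 - 49005) = (-230 - 3986)*(-13380) = -4216*(-13380) = 56410080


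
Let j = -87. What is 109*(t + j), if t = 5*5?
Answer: -6758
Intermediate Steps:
t = 25
109*(t + j) = 109*(25 - 87) = 109*(-62) = -6758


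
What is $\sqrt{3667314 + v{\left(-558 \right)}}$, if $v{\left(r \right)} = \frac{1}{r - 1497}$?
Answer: $\frac{\sqrt{15487158702795}}{2055} \approx 1915.0$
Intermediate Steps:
$v{\left(r \right)} = \frac{1}{-1497 + r}$
$\sqrt{3667314 + v{\left(-558 \right)}} = \sqrt{3667314 + \frac{1}{-1497 - 558}} = \sqrt{3667314 + \frac{1}{-2055}} = \sqrt{3667314 - \frac{1}{2055}} = \sqrt{\frac{7536330269}{2055}} = \frac{\sqrt{15487158702795}}{2055}$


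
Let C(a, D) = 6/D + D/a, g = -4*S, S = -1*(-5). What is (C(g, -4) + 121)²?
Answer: 1432809/100 ≈ 14328.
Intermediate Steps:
S = 5
g = -20 (g = -4*5 = -20)
(C(g, -4) + 121)² = ((6/(-4) - 4/(-20)) + 121)² = ((6*(-¼) - 4*(-1/20)) + 121)² = ((-3/2 + ⅕) + 121)² = (-13/10 + 121)² = (1197/10)² = 1432809/100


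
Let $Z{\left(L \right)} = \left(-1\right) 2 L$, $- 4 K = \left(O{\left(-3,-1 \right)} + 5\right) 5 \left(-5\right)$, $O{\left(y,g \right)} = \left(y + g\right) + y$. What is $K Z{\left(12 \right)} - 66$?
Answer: $234$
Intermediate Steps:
$O{\left(y,g \right)} = g + 2 y$ ($O{\left(y,g \right)} = \left(g + y\right) + y = g + 2 y$)
$K = - \frac{25}{2}$ ($K = - \frac{\left(\left(-1 + 2 \left(-3\right)\right) + 5\right) 5 \left(-5\right)}{4} = - \frac{\left(\left(-1 - 6\right) + 5\right) \left(-25\right)}{4} = - \frac{\left(-7 + 5\right) \left(-25\right)}{4} = - \frac{\left(-2\right) \left(-25\right)}{4} = \left(- \frac{1}{4}\right) 50 = - \frac{25}{2} \approx -12.5$)
$Z{\left(L \right)} = - 2 L$
$K Z{\left(12 \right)} - 66 = - \frac{25 \left(\left(-2\right) 12\right)}{2} - 66 = \left(- \frac{25}{2}\right) \left(-24\right) - 66 = 300 - 66 = 234$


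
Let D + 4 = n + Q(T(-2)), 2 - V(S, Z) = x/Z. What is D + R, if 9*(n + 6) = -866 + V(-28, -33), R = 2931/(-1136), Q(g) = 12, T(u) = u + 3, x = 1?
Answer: -32584219/337392 ≈ -96.577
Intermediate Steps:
T(u) = 3 + u
V(S, Z) = 2 - 1/Z
R = -2931/1136 (R = 2931*(-1/1136) = -2931/1136 ≈ -2.5801)
n = -30293/297 (n = -6 + (-866 + (2 - 1/(-33)))/9 = -6 + (-866 + (2 - 1*(-1/33)))/9 = -6 + (-866 + (2 + 1/33))/9 = -6 + (-866 + 67/33)/9 = -6 + (1/9)*(-28511/33) = -6 - 28511/297 = -30293/297 ≈ -102.00)
D = -27917/297 (D = -4 + (-30293/297 + 12) = -4 - 26729/297 = -27917/297 ≈ -93.997)
D + R = -27917/297 - 2931/1136 = -32584219/337392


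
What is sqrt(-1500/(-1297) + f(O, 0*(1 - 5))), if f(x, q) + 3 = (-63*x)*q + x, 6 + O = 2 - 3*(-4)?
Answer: sqrt(10356545)/1297 ≈ 2.4812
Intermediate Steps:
O = 8 (O = -6 + (2 - 3*(-4)) = -6 + (2 + 12) = -6 + 14 = 8)
f(x, q) = -3 + x - 63*q*x (f(x, q) = -3 + ((-63*x)*q + x) = -3 + (-63*q*x + x) = -3 + (x - 63*q*x) = -3 + x - 63*q*x)
sqrt(-1500/(-1297) + f(O, 0*(1 - 5))) = sqrt(-1500/(-1297) + (-3 + 8 - 63*0*(1 - 5)*8)) = sqrt(-1500*(-1/1297) + (-3 + 8 - 63*0*(-4)*8)) = sqrt(1500/1297 + (-3 + 8 - 63*0*8)) = sqrt(1500/1297 + (-3 + 8 + 0)) = sqrt(1500/1297 + 5) = sqrt(7985/1297) = sqrt(10356545)/1297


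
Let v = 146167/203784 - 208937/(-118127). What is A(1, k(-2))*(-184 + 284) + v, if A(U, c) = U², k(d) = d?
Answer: 352440506231/3438913224 ≈ 102.49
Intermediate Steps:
v = 8549183831/3438913224 (v = 146167*(1/203784) - 208937*(-1/118127) = 20881/29112 + 208937/118127 = 8549183831/3438913224 ≈ 2.4860)
A(1, k(-2))*(-184 + 284) + v = 1²*(-184 + 284) + 8549183831/3438913224 = 1*100 + 8549183831/3438913224 = 100 + 8549183831/3438913224 = 352440506231/3438913224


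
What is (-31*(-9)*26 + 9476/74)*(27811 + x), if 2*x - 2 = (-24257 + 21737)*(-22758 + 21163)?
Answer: 556517877632/37 ≈ 1.5041e+10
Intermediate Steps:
x = 2009701 (x = 1 + ((-24257 + 21737)*(-22758 + 21163))/2 = 1 + (-2520*(-1595))/2 = 1 + (1/2)*4019400 = 1 + 2009700 = 2009701)
(-31*(-9)*26 + 9476/74)*(27811 + x) = (-31*(-9)*26 + 9476/74)*(27811 + 2009701) = (279*26 + 9476*(1/74))*2037512 = (7254 + 4738/37)*2037512 = (273136/37)*2037512 = 556517877632/37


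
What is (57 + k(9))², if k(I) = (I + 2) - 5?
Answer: 3969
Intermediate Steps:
k(I) = -3 + I (k(I) = (2 + I) - 5 = -3 + I)
(57 + k(9))² = (57 + (-3 + 9))² = (57 + 6)² = 63² = 3969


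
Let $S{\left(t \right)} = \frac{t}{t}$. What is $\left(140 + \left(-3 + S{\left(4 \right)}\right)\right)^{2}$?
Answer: $19044$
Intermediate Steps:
$S{\left(t \right)} = 1$
$\left(140 + \left(-3 + S{\left(4 \right)}\right)\right)^{2} = \left(140 + \left(-3 + 1\right)\right)^{2} = \left(140 - 2\right)^{2} = 138^{2} = 19044$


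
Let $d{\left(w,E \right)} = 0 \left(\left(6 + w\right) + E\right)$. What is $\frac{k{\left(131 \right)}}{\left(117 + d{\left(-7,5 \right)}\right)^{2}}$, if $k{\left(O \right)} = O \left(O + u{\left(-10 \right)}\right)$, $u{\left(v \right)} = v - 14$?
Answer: $\frac{14017}{13689} \approx 1.024$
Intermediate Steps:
$d{\left(w,E \right)} = 0$ ($d{\left(w,E \right)} = 0 \left(6 + E + w\right) = 0$)
$u{\left(v \right)} = -14 + v$
$k{\left(O \right)} = O \left(-24 + O\right)$ ($k{\left(O \right)} = O \left(O - 24\right) = O \left(-24 + O\right)$)
$\frac{k{\left(131 \right)}}{\left(117 + d{\left(-7,5 \right)}\right)^{2}} = \frac{131 \left(-24 + 131\right)}{\left(117 + 0\right)^{2}} = \frac{131 \cdot 107}{117^{2}} = \frac{14017}{13689}$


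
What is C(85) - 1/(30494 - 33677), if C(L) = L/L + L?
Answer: 273739/3183 ≈ 86.000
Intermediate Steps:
C(L) = 1 + L
C(85) - 1/(30494 - 33677) = (1 + 85) - 1/(30494 - 33677) = 86 - 1/(-3183) = 86 - 1*(-1/3183) = 86 + 1/3183 = 273739/3183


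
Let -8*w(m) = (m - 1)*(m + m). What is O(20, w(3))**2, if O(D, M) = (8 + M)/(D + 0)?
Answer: 169/1600 ≈ 0.10563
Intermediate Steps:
w(m) = -m*(-1 + m)/4 (w(m) = -(m - 1)*(m + m)/8 = -(-1 + m)*2*m/8 = -m*(-1 + m)/4)
O(D, M) = (8 + M)/D
O(20, w(3))**2 = ((8 + (1/4)*3*(1 - 1*3))/20)**2 = ((8 + (1/4)*3*(1 - 3))/20)**2 = ((8 + (1/4)*3*(-2))/20)**2 = ((8 - 3/2)/20)**2 = ((1/20)*(13/2))**2 = (13/40)**2 = 169/1600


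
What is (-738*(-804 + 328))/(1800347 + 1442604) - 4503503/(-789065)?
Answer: 14881828623073/2558899130815 ≈ 5.8157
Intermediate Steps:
(-738*(-804 + 328))/(1800347 + 1442604) - 4503503/(-789065) = -738*(-476)/3242951 - 4503503*(-1/789065) = 351288*(1/3242951) + 4503503/789065 = 351288/3242951 + 4503503/789065 = 14881828623073/2558899130815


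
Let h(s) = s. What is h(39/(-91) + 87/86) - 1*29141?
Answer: -17542531/602 ≈ -29140.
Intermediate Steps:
h(39/(-91) + 87/86) - 1*29141 = (39/(-91) + 87/86) - 1*29141 = (39*(-1/91) + 87*(1/86)) - 29141 = (-3/7 + 87/86) - 29141 = 351/602 - 29141 = -17542531/602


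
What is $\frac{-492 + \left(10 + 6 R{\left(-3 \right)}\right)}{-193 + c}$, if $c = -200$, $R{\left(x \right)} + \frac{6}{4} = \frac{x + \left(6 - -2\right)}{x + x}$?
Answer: $\frac{496}{393} \approx 1.2621$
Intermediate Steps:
$R{\left(x \right)} = - \frac{3}{2} + \frac{8 + x}{2 x}$ ($R{\left(x \right)} = - \frac{3}{2} + \frac{x + \left(6 - -2\right)}{x + x} = - \frac{3}{2} + \frac{x + \left(6 + 2\right)}{2 x} = - \frac{3}{2} + \left(x + 8\right) \frac{1}{2 x} = - \frac{3}{2} + \left(8 + x\right) \frac{1}{2 x} = - \frac{3}{2} + \frac{8 + x}{2 x}$)
$\frac{-492 + \left(10 + 6 R{\left(-3 \right)}\right)}{-193 + c} = \frac{-492 + \left(10 + 6 \frac{4 - -3}{-3}\right)}{-193 - 200} = \frac{-492 + \left(10 + 6 \left(- \frac{4 + 3}{3}\right)\right)}{-393} = \left(-492 + \left(10 + 6 \left(\left(- \frac{1}{3}\right) 7\right)\right)\right) \left(- \frac{1}{393}\right) = \left(-492 + \left(10 + 6 \left(- \frac{7}{3}\right)\right)\right) \left(- \frac{1}{393}\right) = \left(-492 + \left(10 - 14\right)\right) \left(- \frac{1}{393}\right) = \left(-492 - 4\right) \left(- \frac{1}{393}\right) = \left(-496\right) \left(- \frac{1}{393}\right) = \frac{496}{393}$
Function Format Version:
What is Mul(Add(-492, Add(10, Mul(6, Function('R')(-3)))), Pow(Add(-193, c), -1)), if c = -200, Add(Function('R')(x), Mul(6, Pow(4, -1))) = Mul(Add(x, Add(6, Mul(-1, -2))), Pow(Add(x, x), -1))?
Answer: Rational(496, 393) ≈ 1.2621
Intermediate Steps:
Function('R')(x) = Add(Rational(-3, 2), Mul(Rational(1, 2), Pow(x, -1), Add(8, x))) (Function('R')(x) = Add(Rational(-3, 2), Mul(Add(x, Add(6, Mul(-1, -2))), Pow(Add(x, x), -1))) = Add(Rational(-3, 2), Mul(Add(x, Add(6, 2)), Pow(Mul(2, x), -1))) = Add(Rational(-3, 2), Mul(Add(x, 8), Mul(Rational(1, 2), Pow(x, -1)))) = Add(Rational(-3, 2), Mul(Add(8, x), Mul(Rational(1, 2), Pow(x, -1)))) = Add(Rational(-3, 2), Mul(Rational(1, 2), Pow(x, -1), Add(8, x))))
Mul(Add(-492, Add(10, Mul(6, Function('R')(-3)))), Pow(Add(-193, c), -1)) = Mul(Add(-492, Add(10, Mul(6, Mul(Pow(-3, -1), Add(4, Mul(-1, -3)))))), Pow(Add(-193, -200), -1)) = Mul(Add(-492, Add(10, Mul(6, Mul(Rational(-1, 3), Add(4, 3))))), Pow(-393, -1)) = Mul(Add(-492, Add(10, Mul(6, Mul(Rational(-1, 3), 7)))), Rational(-1, 393)) = Mul(Add(-492, Add(10, Mul(6, Rational(-7, 3)))), Rational(-1, 393)) = Mul(Add(-492, Add(10, -14)), Rational(-1, 393)) = Mul(Add(-492, -4), Rational(-1, 393)) = Mul(-496, Rational(-1, 393)) = Rational(496, 393)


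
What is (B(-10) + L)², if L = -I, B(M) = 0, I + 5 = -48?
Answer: 2809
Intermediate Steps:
I = -53 (I = -5 - 48 = -53)
L = 53 (L = -1*(-53) = 53)
(B(-10) + L)² = (0 + 53)² = 53² = 2809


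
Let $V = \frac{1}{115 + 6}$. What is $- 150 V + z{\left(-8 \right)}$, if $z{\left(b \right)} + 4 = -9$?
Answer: $- \frac{1723}{121} \approx -14.24$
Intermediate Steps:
$z{\left(b \right)} = -13$ ($z{\left(b \right)} = -4 - 9 = -13$)
$V = \frac{1}{121} \approx 0.0082645$
$- 150 V + z{\left(-8 \right)} = \left(-150\right) \frac{1}{121} - 13 = - \frac{150}{121} - 13 = - \frac{1723}{121}$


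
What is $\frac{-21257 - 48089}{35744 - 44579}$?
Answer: $\frac{69346}{8835} \approx 7.849$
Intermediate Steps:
$\frac{-21257 - 48089}{35744 - 44579} = - \frac{69346}{-8835} = \left(-69346\right) \left(- \frac{1}{8835}\right) = \frac{69346}{8835}$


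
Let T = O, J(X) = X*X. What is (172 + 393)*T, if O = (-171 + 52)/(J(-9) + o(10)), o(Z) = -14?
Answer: -67235/67 ≈ -1003.5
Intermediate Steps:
J(X) = X²
O = -119/67 (O = (-171 + 52)/((-9)² - 14) = -119/(81 - 14) = -119/67 ≈ -1.7761)
T = -119/67 ≈ -1.7761
(172 + 393)*T = (172 + 393)*(-119/67) = 565*(-119/67) = -67235/67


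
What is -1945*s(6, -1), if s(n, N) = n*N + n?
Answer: 0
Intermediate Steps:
s(n, N) = n + N*n (s(n, N) = N*n + n = n + N*n)
-1945*s(6, -1) = -11670*(1 - 1) = -11670*0 = -1945*0 = 0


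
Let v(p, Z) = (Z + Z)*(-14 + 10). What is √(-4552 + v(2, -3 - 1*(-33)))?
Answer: 2*I*√1198 ≈ 69.224*I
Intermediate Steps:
v(p, Z) = -8*Z (v(p, Z) = (2*Z)*(-4) = -8*Z)
√(-4552 + v(2, -3 - 1*(-33))) = √(-4552 - 8*(-3 - 1*(-33))) = √(-4552 - 8*(-3 + 33)) = √(-4552 - 8*30) = √(-4552 - 240) = √(-4792) = 2*I*√1198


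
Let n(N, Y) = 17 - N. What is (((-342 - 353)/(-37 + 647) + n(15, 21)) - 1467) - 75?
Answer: -188019/122 ≈ -1541.1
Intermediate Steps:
(((-342 - 353)/(-37 + 647) + n(15, 21)) - 1467) - 75 = (((-342 - 353)/(-37 + 647) + (17 - 1*15)) - 1467) - 75 = ((-695/610 + (17 - 15)) - 1467) - 75 = ((-695*1/610 + 2) - 1467) - 75 = ((-139/122 + 2) - 1467) - 75 = (105/122 - 1467) - 75 = -178869/122 - 75 = -188019/122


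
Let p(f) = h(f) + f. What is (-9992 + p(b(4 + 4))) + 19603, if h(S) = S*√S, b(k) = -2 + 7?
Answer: 9616 + 5*√5 ≈ 9627.2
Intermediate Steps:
b(k) = 5
h(S) = S^(3/2)
p(f) = f + f^(3/2) (p(f) = f^(3/2) + f = f + f^(3/2))
(-9992 + p(b(4 + 4))) + 19603 = (-9992 + (5 + 5^(3/2))) + 19603 = (-9992 + (5 + 5*√5)) + 19603 = (-9987 + 5*√5) + 19603 = 9616 + 5*√5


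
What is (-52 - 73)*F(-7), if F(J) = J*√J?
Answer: 875*I*√7 ≈ 2315.0*I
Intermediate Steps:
F(J) = J^(3/2)
(-52 - 73)*F(-7) = (-52 - 73)*(-7)^(3/2) = -(-875)*I*√7 = 875*I*√7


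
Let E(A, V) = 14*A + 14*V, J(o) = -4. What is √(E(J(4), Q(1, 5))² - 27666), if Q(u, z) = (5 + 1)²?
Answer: √173038 ≈ 415.98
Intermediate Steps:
Q(u, z) = 36 (Q(u, z) = 6² = 36)
√(E(J(4), Q(1, 5))² - 27666) = √((14*(-4) + 14*36)² - 27666) = √((-56 + 504)² - 27666) = √(448² - 27666) = √(200704 - 27666) = √173038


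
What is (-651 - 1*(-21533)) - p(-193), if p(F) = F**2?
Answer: -16367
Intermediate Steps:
(-651 - 1*(-21533)) - p(-193) = (-651 - 1*(-21533)) - 1*(-193)**2 = (-651 + 21533) - 1*37249 = 20882 - 37249 = -16367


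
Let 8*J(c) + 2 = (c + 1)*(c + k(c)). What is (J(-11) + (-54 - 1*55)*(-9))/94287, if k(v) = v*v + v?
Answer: 857/94287 ≈ 0.0090893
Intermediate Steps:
k(v) = v + v² (k(v) = v² + v = v + v²)
J(c) = -¼ + (1 + c)*(c + c*(1 + c))/8 (J(c) = -¼ + ((c + 1)*(c + c*(1 + c)))/8 = -¼ + ((1 + c)*(c + c*(1 + c)))/8 = -¼ + (1 + c)*(c + c*(1 + c))/8)
(J(-11) + (-54 - 1*55)*(-9))/94287 = ((-¼ + (¼)*(-11) + (⅛)*(-11)³ + (3/8)*(-11)²) + (-54 - 1*55)*(-9))/94287 = ((-¼ - 11/4 + (⅛)*(-1331) + (3/8)*121) + (-54 - 55)*(-9))*(1/94287) = ((-¼ - 11/4 - 1331/8 + 363/8) - 109*(-9))*(1/94287) = (-124 + 981)*(1/94287) = 857*(1/94287) = 857/94287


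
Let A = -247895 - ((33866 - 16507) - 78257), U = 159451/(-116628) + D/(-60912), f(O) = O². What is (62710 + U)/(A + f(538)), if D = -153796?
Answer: 2320327447058/3790562870151 ≈ 0.61213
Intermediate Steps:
U = 42835628/37000233 (U = 159451/(-116628) - 153796/(-60912) = 159451*(-1/116628) - 153796*(-1/60912) = -159451/116628 + 38449/15228 = 42835628/37000233 ≈ 1.1577)
A = -186997 (A = -247895 - (17359 - 78257) = -247895 - 1*(-60898) = -247895 + 60898 = -186997)
(62710 + U)/(A + f(538)) = (62710 + 42835628/37000233)/(-186997 + 538²) = 2320327447058/(37000233*(-186997 + 289444)) = (2320327447058/37000233)/102447 = (2320327447058/37000233)*(1/102447) = 2320327447058/3790562870151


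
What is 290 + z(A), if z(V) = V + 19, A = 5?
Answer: 314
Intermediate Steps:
z(V) = 19 + V
290 + z(A) = 290 + (19 + 5) = 290 + 24 = 314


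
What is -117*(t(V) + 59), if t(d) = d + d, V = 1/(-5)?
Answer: -34281/5 ≈ -6856.2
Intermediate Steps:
V = -⅕ ≈ -0.20000
t(d) = 2*d
-117*(t(V) + 59) = -117*(2*(-⅕) + 59) = -117*(-⅖ + 59) = -117*293/5 = -34281/5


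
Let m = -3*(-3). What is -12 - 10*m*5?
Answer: -462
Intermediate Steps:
m = 9
-12 - 10*m*5 = -12 - 90*5 = -12 - 10*45 = -12 - 450 = -462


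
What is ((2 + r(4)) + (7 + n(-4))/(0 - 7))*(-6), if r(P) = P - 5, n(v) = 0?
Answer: 0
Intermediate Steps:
r(P) = -5 + P
((2 + r(4)) + (7 + n(-4))/(0 - 7))*(-6) = ((2 + (-5 + 4)) + (7 + 0)/(0 - 7))*(-6) = ((2 - 1) + 7/(-7))*(-6) = (1 + 7*(-⅐))*(-6) = (1 - 1)*(-6) = 0*(-6) = 0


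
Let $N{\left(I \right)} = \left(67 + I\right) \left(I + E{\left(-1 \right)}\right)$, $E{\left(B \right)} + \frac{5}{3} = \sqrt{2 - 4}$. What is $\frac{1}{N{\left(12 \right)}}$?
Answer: $\frac{93}{77341} - \frac{9 i \sqrt{2}}{77341} \approx 0.0012025 - 0.00016457 i$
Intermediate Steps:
$E{\left(B \right)} = - \frac{5}{3} + i \sqrt{2}$ ($E{\left(B \right)} = - \frac{5}{3} + \sqrt{2 - 4} = - \frac{5}{3} + \sqrt{-2} = - \frac{5}{3} + i \sqrt{2}$)
$N{\left(I \right)} = \left(67 + I\right) \left(- \frac{5}{3} + I + i \sqrt{2}\right)$ ($N{\left(I \right)} = \left(67 + I\right) \left(I - \left(\frac{5}{3} - i \sqrt{2}\right)\right) = \left(67 + I\right) \left(- \frac{5}{3} + I + i \sqrt{2}\right)$)
$\frac{1}{N{\left(12 \right)}} = \frac{1}{- \frac{335}{3} + 12^{2} + \frac{196}{3} \cdot 12 + 67 i \sqrt{2} + i 12 \sqrt{2}} = \frac{1}{- \frac{335}{3} + 144 + 784 + 67 i \sqrt{2} + 12 i \sqrt{2}} = \frac{1}{\frac{2449}{3} + 79 i \sqrt{2}}$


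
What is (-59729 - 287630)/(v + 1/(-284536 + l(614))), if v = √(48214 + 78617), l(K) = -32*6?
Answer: -98902833352/10282193480224703 - 28160405934648256*√126831/10282193480224703 ≈ -975.36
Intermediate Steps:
l(K) = -192
v = √126831 ≈ 356.13
(-59729 - 287630)/(v + 1/(-284536 + l(614))) = (-59729 - 287630)/(√126831 + 1/(-284536 - 192)) = -347359/(√126831 + 1/(-284728)) = -347359/(√126831 - 1/284728) = -347359/(-1/284728 + √126831)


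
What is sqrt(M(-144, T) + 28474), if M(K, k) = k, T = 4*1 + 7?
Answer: 3*sqrt(3165) ≈ 168.77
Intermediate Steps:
T = 11 (T = 4 + 7 = 11)
sqrt(M(-144, T) + 28474) = sqrt(11 + 28474) = sqrt(28485) = 3*sqrt(3165)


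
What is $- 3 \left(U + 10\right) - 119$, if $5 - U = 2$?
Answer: $-158$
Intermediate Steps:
$U = 3$ ($U = 5 - 2 = 3$)
$- 3 \left(U + 10\right) - 119 = - 3 \left(3 + 10\right) - 119 = \left(-3\right) 13 - 119 = -39 - 119 = -158$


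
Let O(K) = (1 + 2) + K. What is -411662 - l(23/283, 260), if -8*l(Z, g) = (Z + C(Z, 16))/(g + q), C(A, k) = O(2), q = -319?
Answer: -27494082375/66788 ≈ -4.1166e+5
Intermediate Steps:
O(K) = 3 + K
C(A, k) = 5 (C(A, k) = 3 + 2 = 5)
l(Z, g) = -(5 + Z)/(8*(-319 + g)) (l(Z, g) = -(Z + 5)/(8*(g - 319)) = -(5 + Z)/(8*(-319 + g)))
-411662 - l(23/283, 260) = -411662 - (-5 - 23/283)/(8*(-319 + 260)) = -411662 - (-5 - 23/283)/(8*(-59)) = -411662 - (-1)*(-5 - 1*23/283)/(8*59) = -411662 - (-1)*(-5 - 23/283)/(8*59) = -411662 - (-1)*(-1438)/(8*59*283) = -411662 - 1*719/66788 = -411662 - 719/66788 = -27494082375/66788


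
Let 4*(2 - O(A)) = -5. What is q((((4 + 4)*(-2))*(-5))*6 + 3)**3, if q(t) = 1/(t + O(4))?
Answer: 64/7357983625 ≈ 8.6980e-9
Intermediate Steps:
O(A) = 13/4 (O(A) = 2 - 1/4*(-5) = 2 + 5/4 = 13/4)
q(t) = 1/(13/4 + t) (q(t) = 1/(t + 13/4) = 1/(13/4 + t))
q((((4 + 4)*(-2))*(-5))*6 + 3)**3 = (4/(13 + 4*((((4 + 4)*(-2))*(-5))*6 + 3)))**3 = (4/(13 + 4*(((8*(-2))*(-5))*6 + 3)))**3 = (4/(13 + 4*(-16*(-5)*6 + 3)))**3 = (4/(13 + 4*(80*6 + 3)))**3 = (4/(13 + 4*(480 + 3)))**3 = (4/(13 + 4*483))**3 = (4/(13 + 1932))**3 = (4/1945)**3 = 64/7357983625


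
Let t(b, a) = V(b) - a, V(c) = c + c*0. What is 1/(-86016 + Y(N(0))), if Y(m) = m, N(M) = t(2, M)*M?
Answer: -1/86016 ≈ -1.1626e-5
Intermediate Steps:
V(c) = c (V(c) = c + 0 = c)
t(b, a) = b - a
N(M) = M*(2 - M) (N(M) = (2 - M)*M = M*(2 - M))
1/(-86016 + Y(N(0))) = 1/(-86016 + 0*(2 - 1*0)) = 1/(-86016 + 0*(2 + 0)) = 1/(-86016 + 0*2) = 1/(-86016 + 0) = 1/(-86016) = -1/86016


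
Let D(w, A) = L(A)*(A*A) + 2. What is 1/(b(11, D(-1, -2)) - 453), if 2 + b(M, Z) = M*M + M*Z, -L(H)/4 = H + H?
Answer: 1/392 ≈ 0.0025510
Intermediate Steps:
L(H) = -8*H (L(H) = -4*(H + H) = -8*H)
D(w, A) = 2 - 8*A³ (D(w, A) = (-8*A)*(A*A) + 2 = (-8*A)*A² + 2 = -8*A³ + 2 = 2 - 8*A³)
b(M, Z) = -2 + M² + M*Z (b(M, Z) = -2 + (M*M + M*Z) = -2 + (M² + M*Z) = -2 + M² + M*Z)
1/(b(11, D(-1, -2)) - 453) = 1/((-2 + 11² + 11*(2 - 8*(-2)³)) - 453) = 1/((-2 + 121 + 11*(2 - 8*(-8))) - 453) = 1/((-2 + 121 + 11*(2 + 64)) - 453) = 1/((-2 + 121 + 11*66) - 453) = 1/((-2 + 121 + 726) - 453) = 1/(845 - 453) = 1/392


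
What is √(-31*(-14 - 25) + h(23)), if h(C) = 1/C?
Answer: 4*√39974/23 ≈ 34.771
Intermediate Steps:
√(-31*(-14 - 25) + h(23)) = √(-31*(-14 - 25) + 1/23) = √(-31*(-39) + 1/23) = √(1209 + 1/23) = √(27808/23) = 4*√39974/23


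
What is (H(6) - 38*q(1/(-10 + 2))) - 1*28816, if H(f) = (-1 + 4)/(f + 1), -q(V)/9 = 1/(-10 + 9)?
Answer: -204103/7 ≈ -29158.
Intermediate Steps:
q(V) = 9 (q(V) = -9/(-10 + 9) = -9/(-1) = -9*(-1) = 9)
H(f) = 3/(1 + f)
(H(6) - 38*q(1/(-10 + 2))) - 1*28816 = (3/(1 + 6) - 38*9) - 1*28816 = (3/7 - 342) - 28816 = -2391/7 - 28816 = -204103/7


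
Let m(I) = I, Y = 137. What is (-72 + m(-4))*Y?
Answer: -10412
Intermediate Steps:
(-72 + m(-4))*Y = (-72 - 4)*137 = -76*137 = -10412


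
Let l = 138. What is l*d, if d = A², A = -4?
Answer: 2208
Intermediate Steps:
d = 16 (d = (-4)² = 16)
l*d = 138*16 = 2208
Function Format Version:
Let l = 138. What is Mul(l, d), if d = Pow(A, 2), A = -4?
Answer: 2208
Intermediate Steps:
d = 16 (d = Pow(-4, 2) = 16)
Mul(l, d) = Mul(138, 16) = 2208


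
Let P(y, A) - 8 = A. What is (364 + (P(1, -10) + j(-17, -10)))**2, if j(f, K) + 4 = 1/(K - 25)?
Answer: 156975841/1225 ≈ 1.2814e+5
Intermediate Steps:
P(y, A) = 8 + A
j(f, K) = -4 + 1/(-25 + K) (j(f, K) = -4 + 1/(K - 25) = -4 + 1/(-25 + K))
(364 + (P(1, -10) + j(-17, -10)))**2 = (364 + ((8 - 10) + (101 - 4*(-10))/(-25 - 10)))**2 = (364 + (-2 + (101 + 40)/(-35)))**2 = (364 + (-2 - 1/35*141))**2 = (364 + (-2 - 141/35))**2 = (364 - 211/35)**2 = (12529/35)**2 = 156975841/1225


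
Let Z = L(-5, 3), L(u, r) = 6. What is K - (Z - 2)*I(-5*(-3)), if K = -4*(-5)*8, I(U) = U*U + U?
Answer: -800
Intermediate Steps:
I(U) = U + U**2 (I(U) = U**2 + U = U + U**2)
Z = 6
K = 160 (K = 20*8 = 160)
K - (Z - 2)*I(-5*(-3)) = 160 - (6 - 2)*(-5*(-3))*(1 - 5*(-3)) = 160 - 4*15*(1 + 15) = 160 - 4*15*16 = 160 - 4*240 = 160 - 1*960 = 160 - 960 = -800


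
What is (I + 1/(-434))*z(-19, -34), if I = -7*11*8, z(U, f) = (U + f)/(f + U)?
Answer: -267345/434 ≈ -616.00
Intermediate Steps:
z(U, f) = 1 (z(U, f) = (U + f)/(U + f) = 1)
I = -616 (I = -77*8 = -616)
(I + 1/(-434))*z(-19, -34) = (-616 + 1/(-434))*1 = (-616 - 1/434)*1 = -267345/434*1 = -267345/434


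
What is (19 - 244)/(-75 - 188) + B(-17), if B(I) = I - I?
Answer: 225/263 ≈ 0.85551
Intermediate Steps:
B(I) = 0
(19 - 244)/(-75 - 188) + B(-17) = (19 - 244)/(-75 - 188) + 0 = -225/(-263) + 0 = -225*(-1/263) + 0 = 225/263 + 0 = 225/263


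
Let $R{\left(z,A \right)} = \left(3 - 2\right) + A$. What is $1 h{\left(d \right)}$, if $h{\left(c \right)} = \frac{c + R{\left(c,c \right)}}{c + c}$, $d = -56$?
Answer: $\frac{111}{112} \approx 0.99107$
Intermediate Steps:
$R{\left(z,A \right)} = 1 + A$
$h{\left(c \right)} = \frac{1 + 2 c}{2 c}$ ($h{\left(c \right)} = \frac{c + \left(1 + c\right)}{c + c} = \frac{1 + 2 c}{2 c}$)
$1 h{\left(d \right)} = 1 \frac{\frac{1}{2} - 56}{-56} = 1 \left(\left(- \frac{1}{56}\right) \left(- \frac{111}{2}\right)\right) = 1 \cdot \frac{111}{112} = \frac{111}{112}$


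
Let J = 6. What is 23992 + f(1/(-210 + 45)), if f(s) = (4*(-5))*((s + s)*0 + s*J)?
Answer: 263920/11 ≈ 23993.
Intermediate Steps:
f(s) = -120*s (f(s) = (4*(-5))*((s + s)*0 + s*6) = -20*((2*s)*0 + 6*s) = -20*(0 + 6*s) = -120*s)
23992 + f(1/(-210 + 45)) = 23992 - 120/(-210 + 45) = 23992 - 120/(-165) = 23992 - 120*(-1/165) = 23992 + 8/11 = 263920/11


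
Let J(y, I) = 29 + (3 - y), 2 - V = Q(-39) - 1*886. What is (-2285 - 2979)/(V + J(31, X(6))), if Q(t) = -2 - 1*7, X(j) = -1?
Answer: -2632/449 ≈ -5.8619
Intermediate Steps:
Q(t) = -9 (Q(t) = -2 - 7 = -9)
V = 897 (V = 2 - (-9 - 1*886) = 2 - (-9 - 886) = 2 - 1*(-895) = 2 + 895 = 897)
J(y, I) = 32 - y
(-2285 - 2979)/(V + J(31, X(6))) = (-2285 - 2979)/(897 + (32 - 1*31)) = -5264/(897 + (32 - 31)) = -5264/(897 + 1) = -5264/898 = -5264*1/898 = -2632/449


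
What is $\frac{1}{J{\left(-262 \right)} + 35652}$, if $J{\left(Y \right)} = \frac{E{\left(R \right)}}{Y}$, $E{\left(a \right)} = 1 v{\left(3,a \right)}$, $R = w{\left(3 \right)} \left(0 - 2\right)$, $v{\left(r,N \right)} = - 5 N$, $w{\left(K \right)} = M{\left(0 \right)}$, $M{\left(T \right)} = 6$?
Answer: $\frac{131}{4670382} \approx 2.8049 \cdot 10^{-5}$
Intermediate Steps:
$w{\left(K \right)} = 6$
$R = -12$ ($R = 6 \left(0 - 2\right) = 6 \left(-2\right) = -12$)
$E{\left(a \right)} = - 5 a$ ($E{\left(a \right)} = 1 \left(- 5 a\right) = - 5 a$)
$J{\left(Y \right)} = \frac{60}{Y}$ ($J{\left(Y \right)} = \frac{\left(-5\right) \left(-12\right)}{Y} = \frac{60}{Y}$)
$\frac{1}{J{\left(-262 \right)} + 35652} = \frac{1}{\frac{60}{-262} + 35652} = \frac{1}{60 \left(- \frac{1}{262}\right) + 35652} = \frac{1}{- \frac{30}{131} + 35652} = \frac{1}{\frac{4670382}{131}} = \frac{131}{4670382}$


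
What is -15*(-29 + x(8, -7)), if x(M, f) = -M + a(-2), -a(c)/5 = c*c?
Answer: 855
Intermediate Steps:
a(c) = -5*c**2 (a(c) = -5*c*c = -5*c**2)
x(M, f) = -20 - M (x(M, f) = -M - 5*(-2)**2 = -M - 5*4 = -M - 20 = -20 - M)
-15*(-29 + x(8, -7)) = -15*(-29 + (-20 - 1*8)) = -15*(-29 + (-20 - 8)) = -15*(-29 - 28) = -15*(-57) = -5*(-171) = 855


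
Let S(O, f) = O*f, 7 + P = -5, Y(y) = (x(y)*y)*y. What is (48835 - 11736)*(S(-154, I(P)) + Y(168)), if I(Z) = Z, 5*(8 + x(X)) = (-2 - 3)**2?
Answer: -3072687576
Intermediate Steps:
x(X) = -3 (x(X) = -8 + (-2 - 3)**2/5 = -8 + (1/5)*(-5)**2 = -8 + (1/5)*25 = -8 + 5 = -3)
Y(y) = -3*y**2 (Y(y) = (-3*y)*y = -3*y**2)
P = -12 (P = -7 - 5 = -12)
(48835 - 11736)*(S(-154, I(P)) + Y(168)) = (48835 - 11736)*(-154*(-12) - 3*168**2) = 37099*(1848 - 3*28224) = 37099*(1848 - 84672) = 37099*(-82824) = -3072687576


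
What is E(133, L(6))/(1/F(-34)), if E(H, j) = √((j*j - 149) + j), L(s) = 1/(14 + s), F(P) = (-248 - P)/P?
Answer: 107*I*√59579/340 ≈ 76.816*I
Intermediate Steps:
F(P) = (-248 - P)/P
E(H, j) = √(-149 + j + j²) (E(H, j) = √((j² - 149) + j) = √((-149 + j²) + j) = √(-149 + j + j²))
E(133, L(6))/(1/F(-34)) = √(-149 + 1/(14 + 6) + (1/(14 + 6))²)/(1/((-248 - 1*(-34))/(-34))) = √(-149 + 1/20 + (1/20)²)/(1/(-(-248 + 34)/34)) = √(-149 + 1/20 + (1/20)²)/(1/(-1/34*(-214))) = √(-149 + 1/20 + 1/400)/(1/(107/17)) = √(-59579/400)/(17/107) = (I*√59579/20)*(107/17) = 107*I*√59579/340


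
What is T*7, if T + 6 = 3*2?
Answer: 0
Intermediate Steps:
T = 0 (T = -6 + 3*2 = -6 + 6 = 0)
T*7 = 0*7 = 0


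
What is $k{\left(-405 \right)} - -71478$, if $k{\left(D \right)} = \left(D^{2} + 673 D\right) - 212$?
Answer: $-37274$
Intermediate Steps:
$k{\left(D \right)} = -212 + D^{2} + 673 D$
$k{\left(-405 \right)} - -71478 = \left(-212 + \left(-405\right)^{2} + 673 \left(-405\right)\right) - -71478 = \left(-212 + 164025 - 272565\right) + 71478 = -108752 + 71478 = -37274$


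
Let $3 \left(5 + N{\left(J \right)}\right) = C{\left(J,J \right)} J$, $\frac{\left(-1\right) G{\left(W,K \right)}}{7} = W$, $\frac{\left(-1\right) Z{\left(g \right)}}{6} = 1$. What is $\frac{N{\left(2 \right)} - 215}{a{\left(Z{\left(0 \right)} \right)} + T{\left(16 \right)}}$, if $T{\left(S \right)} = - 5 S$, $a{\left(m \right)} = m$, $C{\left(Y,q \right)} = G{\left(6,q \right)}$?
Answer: $\frac{124}{43} \approx 2.8837$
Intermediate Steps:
$Z{\left(g \right)} = -6$ ($Z{\left(g \right)} = \left(-6\right) 1 = -6$)
$G{\left(W,K \right)} = - 7 W$
$C{\left(Y,q \right)} = -42$ ($C{\left(Y,q \right)} = \left(-7\right) 6 = -42$)
$N{\left(J \right)} = -5 - 14 J$ ($N{\left(J \right)} = -5 + \frac{\left(-42\right) J}{3} = -5 - 14 J$)
$\frac{N{\left(2 \right)} - 215}{a{\left(Z{\left(0 \right)} \right)} + T{\left(16 \right)}} = \frac{\left(-5 - 28\right) - 215}{-6 - 80} = \frac{-33 - 215}{-86} = \left(-248\right) \left(- \frac{1}{86}\right) = \frac{124}{43}$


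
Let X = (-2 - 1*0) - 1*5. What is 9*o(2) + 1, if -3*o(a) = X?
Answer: 22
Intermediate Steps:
X = -7 (X = (-2 + 0) - 5 = -2 - 5 = -7)
o(a) = 7/3 (o(a) = -⅓*(-7) = 7/3)
9*o(2) + 1 = 9*(7/3) + 1 = 21 + 1 = 22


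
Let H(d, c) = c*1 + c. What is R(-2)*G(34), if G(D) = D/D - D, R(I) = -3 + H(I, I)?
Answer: 231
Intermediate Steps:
H(d, c) = 2*c (H(d, c) = c + c = 2*c)
R(I) = -3 + 2*I
G(D) = 1 - D
R(-2)*G(34) = (-3 + 2*(-2))*(1 - 1*34) = (-3 - 4)*(1 - 34) = -7*(-33) = 231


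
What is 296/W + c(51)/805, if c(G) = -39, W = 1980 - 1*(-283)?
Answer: 150023/1821715 ≈ 0.082353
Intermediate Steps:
W = 2263 (W = 1980 + 283 = 2263)
296/W + c(51)/805 = 296/2263 - 39/805 = 150023/1821715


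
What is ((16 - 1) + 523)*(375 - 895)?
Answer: -279760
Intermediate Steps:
((16 - 1) + 523)*(375 - 895) = (15 + 523)*(-520) = 538*(-520) = -279760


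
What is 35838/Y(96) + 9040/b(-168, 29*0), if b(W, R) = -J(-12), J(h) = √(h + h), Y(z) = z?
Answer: 5973/16 + 2260*I*√6/3 ≈ 373.31 + 1845.3*I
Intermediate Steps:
J(h) = √2*√h (J(h) = √(2*h) = √2*√h)
b(W, R) = -2*I*√6 (b(W, R) = -√2*√(-12) = -√2*2*I*√3 = -2*I*√6)
35838/Y(96) + 9040/b(-168, 29*0) = 35838/96 + 9040/((-2*I*√6)) = 35838*(1/96) + 9040*(I*√6/12) = 5973/16 + 2260*I*√6/3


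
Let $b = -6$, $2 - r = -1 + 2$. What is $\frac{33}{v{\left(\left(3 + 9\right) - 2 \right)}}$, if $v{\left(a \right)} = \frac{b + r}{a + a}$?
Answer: $-132$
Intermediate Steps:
$r = 1$ ($r = 2 - \left(-1 + 2\right) = 2 - 1 = 1$)
$v{\left(a \right)} = - \frac{5}{2 a}$ ($v{\left(a \right)} = \frac{-6 + 1}{a + a} = - \frac{5}{2 a}$)
$\frac{33}{v{\left(\left(3 + 9\right) - 2 \right)}} = \frac{33}{\left(- \frac{5}{2}\right) \frac{1}{\left(3 + 9\right) - 2}} = \frac{33}{\left(- \frac{5}{2}\right) \frac{1}{12 - 2}} = \frac{33}{\left(- \frac{5}{2}\right) \frac{1}{10}} = \frac{33}{- \frac{1}{4}} = 33 \left(-4\right) = -132$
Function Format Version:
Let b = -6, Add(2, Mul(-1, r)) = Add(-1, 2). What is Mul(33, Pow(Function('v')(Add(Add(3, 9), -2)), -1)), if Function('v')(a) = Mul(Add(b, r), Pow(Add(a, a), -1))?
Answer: -132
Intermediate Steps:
r = 1 (r = Add(2, Mul(-1, Add(-1, 2))) = Add(2, Mul(-1, 1)) = Add(2, -1) = 1)
Function('v')(a) = Mul(Rational(-5, 2), Pow(a, -1)) (Function('v')(a) = Mul(Add(-6, 1), Pow(Add(a, a), -1)) = Mul(-5, Pow(Mul(2, a), -1)) = Mul(-5, Mul(Rational(1, 2), Pow(a, -1))) = Mul(Rational(-5, 2), Pow(a, -1)))
Mul(33, Pow(Function('v')(Add(Add(3, 9), -2)), -1)) = Mul(33, Pow(Mul(Rational(-5, 2), Pow(Add(Add(3, 9), -2), -1)), -1)) = Mul(33, Pow(Mul(Rational(-5, 2), Pow(Add(12, -2), -1)), -1)) = Mul(33, Pow(Mul(Rational(-5, 2), Pow(10, -1)), -1)) = Mul(33, Pow(Mul(Rational(-5, 2), Rational(1, 10)), -1)) = Mul(33, Pow(Rational(-1, 4), -1)) = Mul(33, -4) = -132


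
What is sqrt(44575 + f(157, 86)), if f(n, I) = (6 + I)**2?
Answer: sqrt(53039) ≈ 230.30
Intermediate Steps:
sqrt(44575 + f(157, 86)) = sqrt(44575 + (6 + 86)**2) = sqrt(44575 + 92**2) = sqrt(44575 + 8464) = sqrt(53039)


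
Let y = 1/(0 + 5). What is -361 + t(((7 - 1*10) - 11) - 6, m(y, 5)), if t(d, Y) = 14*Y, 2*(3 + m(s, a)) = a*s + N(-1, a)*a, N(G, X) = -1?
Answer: -431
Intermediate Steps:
y = 1/5 ≈ 0.20000
m(s, a) = -3 - a/2 + a*s/2 (m(s, a) = -3 + (a*s - a)/2 = -3 + (-a + a*s)/2 = -3 + (-a/2 + a*s/2) = -3 - a/2 + a*s/2)
-361 + t(((7 - 1*10) - 11) - 6, m(y, 5)) = -361 + 14*(-3 - 1/2*5 + (1/2)*5*(1/5)) = -361 + 14*(-3 - 5/2 + 1/2) = -361 + 14*(-5) = -361 - 70 = -431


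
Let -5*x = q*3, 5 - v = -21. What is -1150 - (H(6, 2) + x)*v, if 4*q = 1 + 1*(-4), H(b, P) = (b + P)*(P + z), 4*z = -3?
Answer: -14217/10 ≈ -1421.7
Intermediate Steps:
z = -3/4 (z = (1/4)*(-3) = -3/4 ≈ -0.75000)
v = 26 (v = 5 - 1*(-21) = 5 + 21 = 26)
H(b, P) = (-3/4 + P)*(P + b) (H(b, P) = (b + P)*(P - 3/4) = (P + b)*(-3/4 + P) = (-3/4 + P)*(P + b))
q = -3/4 (q = (1 + 1*(-4))/4 = (1 - 4)/4 = (1/4)*(-3) = -3/4 ≈ -0.75000)
x = 9/20 (x = -(-3)*3/20 = -1/5*(-9/4) = 9/20 ≈ 0.45000)
-1150 - (H(6, 2) + x)*v = -1150 - ((2**2 - 3/4*2 - 3/4*6 + 2*6) + 9/20)*26 = -1150 - ((4 - 3/2 - 9/2 + 12) + 9/20)*26 = -1150 - (10 + 9/20)*26 = -1150 - 209*26/20 = -1150 - 1*2717/10 = -1150 - 2717/10 = -14217/10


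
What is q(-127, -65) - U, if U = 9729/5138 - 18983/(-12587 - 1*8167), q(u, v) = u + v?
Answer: -5193297076/26658513 ≈ -194.81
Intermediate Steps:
U = 74862580/26658513 (U = 9729*(1/5138) - 18983/(-12587 - 8167) = 9729/5138 - 18983/(-20754) = 9729/5138 - 18983*(-1/20754) = 9729/5138 + 18983/20754 = 74862580/26658513 ≈ 2.8082)
q(-127, -65) - U = (-127 - 65) - 1*74862580/26658513 = -192 - 74862580/26658513 = -5193297076/26658513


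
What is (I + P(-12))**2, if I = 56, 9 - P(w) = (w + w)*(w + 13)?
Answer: 7921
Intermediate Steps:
P(w) = 9 - 2*w*(13 + w) (P(w) = 9 - (w + w)*(w + 13) = 9 - 2*w*(13 + w))
(I + P(-12))**2 = (56 + (9 - 26*(-12) - 2*(-12)**2))**2 = (56 + (9 + 312 - 2*144))**2 = (56 + (9 + 312 - 288))**2 = (56 + 33)**2 = 89**2 = 7921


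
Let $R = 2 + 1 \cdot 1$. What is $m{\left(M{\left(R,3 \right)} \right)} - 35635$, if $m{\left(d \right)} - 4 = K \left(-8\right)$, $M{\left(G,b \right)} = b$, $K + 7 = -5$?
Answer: $-35535$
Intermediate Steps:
$K = -12$ ($K = -7 - 5 = -12$)
$R = 3$ ($R = 2 + 1 = 3$)
$m{\left(d \right)} = 100$ ($m{\left(d \right)} = 4 - -96 = 4 + 96 = 100$)
$m{\left(M{\left(R,3 \right)} \right)} - 35635 = 100 - 35635 = -35535$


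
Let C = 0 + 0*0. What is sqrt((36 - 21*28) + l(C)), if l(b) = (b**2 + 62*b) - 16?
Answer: 2*I*sqrt(142) ≈ 23.833*I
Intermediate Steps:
C = 0 (C = 0 + 0 = 0)
l(b) = -16 + b**2 + 62*b
sqrt((36 - 21*28) + l(C)) = sqrt((36 - 21*28) + (-16 + 0**2 + 62*0)) = sqrt((36 - 588) + (-16 + 0 + 0)) = sqrt(-552 - 16) = sqrt(-568) = 2*I*sqrt(142)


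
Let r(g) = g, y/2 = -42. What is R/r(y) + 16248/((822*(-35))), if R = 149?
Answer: -19223/8220 ≈ -2.3386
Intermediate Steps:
y = -84 (y = 2*(-42) = -84)
R/r(y) + 16248/((822*(-35))) = 149/(-84) + 16248/((822*(-35))) = 149*(-1/84) + 16248/(-28770) = -149/84 + 16248*(-1/28770) = -149/84 - 2708/4795 = -19223/8220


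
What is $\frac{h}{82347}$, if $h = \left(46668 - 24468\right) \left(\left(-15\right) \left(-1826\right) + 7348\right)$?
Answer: $\frac{257061200}{27449} \approx 9365.0$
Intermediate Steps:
$h = 771183600$ ($h = 22200 \left(27390 + 7348\right) = 22200 \cdot 34738 = 771183600$)
$\frac{h}{82347} = \frac{771183600}{82347} = 771183600 \cdot \frac{1}{82347} = \frac{257061200}{27449}$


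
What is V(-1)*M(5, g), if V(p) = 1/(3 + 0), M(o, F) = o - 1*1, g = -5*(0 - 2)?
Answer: 4/3 ≈ 1.3333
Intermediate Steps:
g = 10 (g = -5*(-2) = 10)
M(o, F) = -1 + o (M(o, F) = o - 1 = -1 + o)
V(p) = ⅓ (V(p) = 1/3 = ⅓)
V(-1)*M(5, g) = (-1 + 5)/3 = (⅓)*4 = 4/3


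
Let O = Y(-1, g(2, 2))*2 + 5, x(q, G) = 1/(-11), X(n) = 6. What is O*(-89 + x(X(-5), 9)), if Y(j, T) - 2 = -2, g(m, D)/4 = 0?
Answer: -4900/11 ≈ -445.45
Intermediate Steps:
g(m, D) = 0 (g(m, D) = 4*0 = 0)
Y(j, T) = 0 (Y(j, T) = 2 - 2 = 0)
x(q, G) = -1/11
O = 5 (O = 0*2 + 5 = 0 + 5 = 5)
O*(-89 + x(X(-5), 9)) = 5*(-89 - 1/11) = 5*(-980/11) = -4900/11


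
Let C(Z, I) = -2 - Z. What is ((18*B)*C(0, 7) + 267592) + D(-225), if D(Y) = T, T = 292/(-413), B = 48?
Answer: 109801540/413 ≈ 2.6586e+5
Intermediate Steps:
T = -292/413 (T = 292*(-1/413) = -292/413 ≈ -0.70702)
D(Y) = -292/413
((18*B)*C(0, 7) + 267592) + D(-225) = ((18*48)*(-2 - 1*0) + 267592) - 292/413 = (864*(-2 + 0) + 267592) - 292/413 = (864*(-2) + 267592) - 292/413 = (-1728 + 267592) - 292/413 = 265864 - 292/413 = 109801540/413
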